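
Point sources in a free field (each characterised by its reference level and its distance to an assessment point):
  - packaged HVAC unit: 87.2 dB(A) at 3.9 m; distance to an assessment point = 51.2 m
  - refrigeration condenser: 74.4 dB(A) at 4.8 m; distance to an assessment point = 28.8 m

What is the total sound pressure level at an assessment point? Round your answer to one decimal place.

Apply inverse-square spreading to bring every level to the receiver, then sum 10^(L/10).
packaged HVAC unit: 87.2 − 20·log₁₀(51.2/3.9) = 87.2 − 22.36 = 64.84 dB(A).
refrigeration condenser: 74.4 − 20·log₁₀(28.8/4.8) = 74.4 − 15.56 = 58.84 dB(A).
Σ 10^(L/10) = 3.810e+06 → L_total = 10·log₁₀(3.810e+06) = 65.81 dB(A).

65.8 dB(A)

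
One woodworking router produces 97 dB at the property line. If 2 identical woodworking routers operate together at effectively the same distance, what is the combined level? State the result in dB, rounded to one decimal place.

100.0 dB

L_total = L₁ + 10·log₁₀ N for N identical incoherent sources.
L_total = 97 + 10·log₁₀(2) = 97 + 3.010 = 100.01 dB.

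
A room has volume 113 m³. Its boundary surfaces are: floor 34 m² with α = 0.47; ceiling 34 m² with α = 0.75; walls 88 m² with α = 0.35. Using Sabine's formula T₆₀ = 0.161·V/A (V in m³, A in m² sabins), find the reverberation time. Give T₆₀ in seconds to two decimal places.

Summing Sᵢαᵢ: 34·0.47 + 34·0.75 + 88·0.35 = 72.28 m².
T₆₀ = 0.161·V/A = 0.161·113/72.28 = 0.252 s.

0.25 s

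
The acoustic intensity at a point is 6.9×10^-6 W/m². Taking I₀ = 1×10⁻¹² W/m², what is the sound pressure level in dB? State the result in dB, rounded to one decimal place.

Dividing by I₀ shifts the exponent by 12: I/I₀ = 6.9×10^6.
L = 10·(0.8388 + 6) = 68.39 dB.

68.4 dB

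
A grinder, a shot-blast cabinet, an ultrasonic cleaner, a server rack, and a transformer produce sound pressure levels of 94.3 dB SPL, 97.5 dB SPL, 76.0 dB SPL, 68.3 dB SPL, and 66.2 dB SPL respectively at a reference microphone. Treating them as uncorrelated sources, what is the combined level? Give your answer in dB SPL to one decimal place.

For uncorrelated sources the intensities add, so convert each level to linear form, sum, and take 10·log₁₀ of the total.
Σ 10^(L/10) = 10^(94.3/10) + 10^(97.5/10) + 10^(76.0/10) + 10^(68.3/10) + 10^(66.2/10) = 8.366e+09.
L_total = 10·log₁₀(8.366e+09) = 99.23 dB SPL.

99.2 dB SPL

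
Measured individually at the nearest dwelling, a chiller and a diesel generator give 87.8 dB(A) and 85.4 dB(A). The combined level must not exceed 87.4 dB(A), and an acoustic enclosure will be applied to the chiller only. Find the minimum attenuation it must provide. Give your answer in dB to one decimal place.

4.7 dB

The untreated sources together contribute 10^(85.4/10) = 3.467e+08, i.e. 85.40 dB(A).
The limit corresponds to 10^(87.4/10) = 5.495e+08; subtracting the fixed part leaves 2.028e+08 for the chiller, i.e. 83.07 dB(A).
Required insertion loss = 87.8 − 83.07 = 4.73 dB.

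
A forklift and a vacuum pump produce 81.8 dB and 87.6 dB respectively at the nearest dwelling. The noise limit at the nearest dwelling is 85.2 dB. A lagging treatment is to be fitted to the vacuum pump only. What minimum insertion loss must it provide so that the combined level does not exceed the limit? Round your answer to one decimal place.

5.1 dB

Fixed contribution from the other source: Σ 10^(L/10) = 10^(81.8/10) = 1.514e+08 (81.80 dB).
The limit corresponds to 10^(85.2/10) = 3.311e+08; subtracting the fixed part leaves 1.798e+08 for the vacuum pump, i.e. 82.55 dB.
Required insertion loss = 87.6 − 82.55 = 5.05 dB.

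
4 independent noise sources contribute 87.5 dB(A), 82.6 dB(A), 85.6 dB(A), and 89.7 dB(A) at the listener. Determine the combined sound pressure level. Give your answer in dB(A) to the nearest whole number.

93 dB(A)

Incoherent sources combine by intensity addition: L_total = 10·log₁₀(Σ 10^(L_i/10)).
Σ 10^(L/10) = 10^(87.5/10) + 10^(82.6/10) + 10^(85.6/10) + 10^(89.7/10) = 2.041e+09.
L_total = 10·log₁₀(2.041e+09) = 93.10 dB(A).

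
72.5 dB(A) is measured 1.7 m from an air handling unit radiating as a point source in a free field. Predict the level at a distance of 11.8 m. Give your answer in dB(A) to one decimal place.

55.7 dB(A)

Spherical spreading from a point source gives a 20·log₁₀(r₂/r₁) drop.
L₂ = 72.5 − 20·log₁₀(11.8/1.7) = 72.5 − 16.829 = 55.67 dB(A).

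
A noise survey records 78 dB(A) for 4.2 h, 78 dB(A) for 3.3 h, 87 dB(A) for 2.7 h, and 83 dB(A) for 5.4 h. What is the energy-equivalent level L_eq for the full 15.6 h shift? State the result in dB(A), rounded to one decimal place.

L_eq = 10·log₁₀[(1/T)·Σ tᵢ·10^(Lᵢ/10)] with T = 15.6 h.
Σ tᵢ·10^(Lᵢ/10) = 4.2·10^(78/10) + 3.3·10^(78/10) + 2.7·10^(87/10) + 5.4·10^(83/10) = 2.904e+09.
L_eq = 10·log₁₀(2.904e+09/15.6) = 82.70 dB(A).

82.7 dB(A)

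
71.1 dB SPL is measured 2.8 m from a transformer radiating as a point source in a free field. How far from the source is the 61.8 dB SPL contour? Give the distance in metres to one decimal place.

For a point source L₁ − L₂ = 20·log₁₀(r₂/r₁), so r₂ = r₁·10^((L₁−L₂)/20).
r₂ = 2.8·10^((71.1−61.8)/20) = 2.8·10^(9.3/20) = 8.17 m.

8.2 m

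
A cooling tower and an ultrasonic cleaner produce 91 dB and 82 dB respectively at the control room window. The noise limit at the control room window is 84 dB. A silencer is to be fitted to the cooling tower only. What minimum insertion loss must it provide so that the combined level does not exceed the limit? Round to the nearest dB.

Everything except the cooling tower sums to 10^(82/10) = 1.585e+08 in linear terms, 82.00 dB.
The limit corresponds to 10^(84/10) = 2.512e+08; subtracting the fixed part leaves 9.270e+07 for the cooling tower, i.e. 79.67 dB.
So the cooling tower must be reduced from 91 to 79.67 dB: IL = 11.33 dB.

11 dB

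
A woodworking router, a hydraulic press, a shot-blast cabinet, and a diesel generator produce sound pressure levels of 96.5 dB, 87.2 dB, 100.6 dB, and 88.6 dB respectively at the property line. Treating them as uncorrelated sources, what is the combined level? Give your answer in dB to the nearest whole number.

102 dB

For uncorrelated sources the intensities add, so convert each level to linear form, sum, and take 10·log₁₀ of the total.
Σ 10^(L/10) = 10^(96.5/10) + 10^(87.2/10) + 10^(100.6/10) + 10^(88.6/10) = 1.720e+10.
L_total = 10·log₁₀(1.720e+10) = 102.35 dB.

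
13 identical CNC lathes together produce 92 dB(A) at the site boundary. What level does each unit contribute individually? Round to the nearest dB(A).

81 dB(A)

13 equal contributions raise the level by 10·log₁₀ 13 = 11.139 dB, so each unit alone gives 92 − 11.139.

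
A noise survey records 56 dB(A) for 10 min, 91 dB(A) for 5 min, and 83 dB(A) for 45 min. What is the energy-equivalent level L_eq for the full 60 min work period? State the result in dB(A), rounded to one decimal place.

Weight each interval's intensity by its duration and average over T = 60 min:
Σ tᵢ·10^(Lᵢ/10) = 10·10^(56/10) + 5·10^(91/10) + 45·10^(83/10) = 1.528e+10.
L_eq = 10·log₁₀(1.528e+10/60) = 84.06 dB(A).

84.1 dB(A)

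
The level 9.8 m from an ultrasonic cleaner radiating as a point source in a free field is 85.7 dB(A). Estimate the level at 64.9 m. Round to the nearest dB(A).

Spherical spreading from a point source gives a 20·log₁₀(r₂/r₁) drop.
L₂ = 85.7 − 20·log₁₀(64.9/9.8) = 85.7 − 16.420 = 69.28 dB(A).

69 dB(A)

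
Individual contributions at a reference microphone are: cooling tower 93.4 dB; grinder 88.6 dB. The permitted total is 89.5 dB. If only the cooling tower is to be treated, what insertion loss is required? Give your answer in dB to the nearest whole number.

The untreated sources together contribute 10^(88.6/10) = 7.244e+08, i.e. 88.60 dB.
The limit corresponds to 10^(89.5/10) = 8.913e+08; subtracting the fixed part leaves 1.668e+08 for the cooling tower, i.e. 82.22 dB.
Required insertion loss = 93.4 − 82.22 = 11.18 dB.

11 dB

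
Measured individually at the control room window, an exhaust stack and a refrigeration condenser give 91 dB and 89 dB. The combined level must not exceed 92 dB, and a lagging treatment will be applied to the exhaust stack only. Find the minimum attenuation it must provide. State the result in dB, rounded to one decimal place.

The untreated sources together contribute 10^(89/10) = 7.943e+08, i.e. 89.00 dB.
To meet 92 dB overall, the treated exhaust stack may contribute at most 10^(92/10) − 7.943e+08 = 7.906e+08, i.e. 88.98 dB.
Required insertion loss = 91 − 88.98 = 2.02 dB.

2.0 dB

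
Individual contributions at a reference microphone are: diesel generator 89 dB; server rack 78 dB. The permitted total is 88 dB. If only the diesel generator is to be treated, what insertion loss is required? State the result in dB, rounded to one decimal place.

1.5 dB

Fixed contribution from the other source: Σ 10^(L/10) = 10^(78/10) = 6.310e+07 (78.00 dB).
To meet 88 dB overall, the treated diesel generator may contribute at most 10^(88/10) − 6.310e+07 = 5.679e+08, i.e. 87.54 dB.
So the diesel generator must be reduced from 89 to 87.54 dB: IL = 1.46 dB.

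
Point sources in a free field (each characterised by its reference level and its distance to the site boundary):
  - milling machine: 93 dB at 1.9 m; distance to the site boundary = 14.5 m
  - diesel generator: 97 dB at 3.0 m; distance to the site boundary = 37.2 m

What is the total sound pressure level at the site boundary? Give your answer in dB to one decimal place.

Propagate each source to the receiver with L = L_ref − 20·log₁₀(r/r_ref), then add intensities.
milling machine: 93 − 20·log₁₀(14.5/1.9) = 93 − 17.65 = 75.35 dB.
diesel generator: 97 − 20·log₁₀(37.2/3.0) = 97 − 21.87 = 75.13 dB.
Σ 10^(L/10) = 6.685e+07 → L_total = 10·log₁₀(6.685e+07) = 78.25 dB.

78.3 dB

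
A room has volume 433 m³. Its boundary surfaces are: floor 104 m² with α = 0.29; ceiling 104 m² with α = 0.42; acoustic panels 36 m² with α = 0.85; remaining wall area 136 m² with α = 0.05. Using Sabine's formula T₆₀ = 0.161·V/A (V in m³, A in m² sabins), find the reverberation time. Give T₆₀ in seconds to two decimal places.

A = Σ Sᵢαᵢ = 104·0.29 + 104·0.42 + 36·0.85 + 136·0.05 = 111.24 m².
T₆₀ = 0.161 × 433 / 111.24 = 0.627 s.

0.63 s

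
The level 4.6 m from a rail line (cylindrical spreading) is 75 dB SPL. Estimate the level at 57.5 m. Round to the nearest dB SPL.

64 dB SPL

For a line source, L₂ = L₁ − 10·log₁₀(r₂/r₁).
L₂ = 75 − 10·log₁₀(57.5/4.6) = 75 − 10.969 = 64.03 dB SPL.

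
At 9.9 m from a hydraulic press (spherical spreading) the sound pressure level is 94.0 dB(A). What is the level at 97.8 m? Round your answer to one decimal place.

74.1 dB(A)

Spherical spreading from a point source gives a 20·log₁₀(r₂/r₁) drop.
L₂ = 94.0 − 20·log₁₀(97.8/9.9) = 94.0 − 19.894 = 74.11 dB(A).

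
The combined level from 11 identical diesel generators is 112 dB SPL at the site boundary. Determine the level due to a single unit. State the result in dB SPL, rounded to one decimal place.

11 equal contributions raise the level by 10·log₁₀ 11 = 10.414 dB, so each unit alone gives 112 − 10.414.

101.6 dB SPL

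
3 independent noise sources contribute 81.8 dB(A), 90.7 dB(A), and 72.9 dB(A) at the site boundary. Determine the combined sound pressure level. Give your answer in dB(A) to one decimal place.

Incoherent sources combine by intensity addition: L_total = 10·log₁₀(Σ 10^(L_i/10)).
Σ 10^(L/10) = 10^(81.8/10) + 10^(90.7/10) + 10^(72.9/10) = 1.346e+09.
L_total = 10·log₁₀(1.346e+09) = 91.29 dB(A).

91.3 dB(A)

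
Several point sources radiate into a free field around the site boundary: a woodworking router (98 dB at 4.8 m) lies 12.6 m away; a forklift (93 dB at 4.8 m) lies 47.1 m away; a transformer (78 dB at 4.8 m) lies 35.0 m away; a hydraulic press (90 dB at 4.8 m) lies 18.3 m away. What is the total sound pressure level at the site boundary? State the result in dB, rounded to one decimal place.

90.0 dB

Propagate each source to the receiver with L = L_ref − 20·log₁₀(r/r_ref), then add intensities.
woodworking router: 98 − 20·log₁₀(12.6/4.8) = 98 − 8.38 = 89.62 dB.
forklift: 93 − 20·log₁₀(47.1/4.8) = 93 − 19.84 = 73.16 dB.
transformer: 78 − 20·log₁₀(35.0/4.8) = 78 − 17.26 = 60.74 dB.
hydraulic press: 90 − 20·log₁₀(18.3/4.8) = 90 − 11.62 = 78.38 dB.
Σ 10^(L/10) = 1.006e+09 → L_total = 10·log₁₀(1.006e+09) = 90.03 dB.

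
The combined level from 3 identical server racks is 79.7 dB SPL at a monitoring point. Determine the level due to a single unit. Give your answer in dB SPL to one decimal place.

74.9 dB SPL

3 equal contributions raise the level by 10·log₁₀ 3 = 4.771 dB, so each unit alone gives 79.7 − 4.771.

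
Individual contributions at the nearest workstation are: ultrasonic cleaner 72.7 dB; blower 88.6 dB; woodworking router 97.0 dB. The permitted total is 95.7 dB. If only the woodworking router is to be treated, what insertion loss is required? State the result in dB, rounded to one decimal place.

Everything except the woodworking router sums to 10^(72.7/10) + 10^(88.6/10) = 7.431e+08 in linear terms, 88.71 dB.
The limit corresponds to 10^(95.7/10) = 3.715e+09; subtracting the fixed part leaves 2.972e+09 for the woodworking router, i.e. 94.73 dB.
Required insertion loss = 97.0 − 94.73 = 2.27 dB.

2.3 dB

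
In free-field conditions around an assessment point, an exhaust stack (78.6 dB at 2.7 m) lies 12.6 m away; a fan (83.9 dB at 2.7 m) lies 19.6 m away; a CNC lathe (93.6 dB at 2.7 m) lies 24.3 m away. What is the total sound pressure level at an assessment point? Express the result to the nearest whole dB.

76 dB

First find each source's level at the receiver (point-source: −20·log₁₀(r/r_ref)), then combine on an intensity basis.
exhaust stack: 78.6 − 20·log₁₀(12.6/2.7) = 78.6 − 13.38 = 65.22 dB.
fan: 83.9 − 20·log₁₀(19.6/2.7) = 83.9 − 17.22 = 66.68 dB.
CNC lathe: 93.6 − 20·log₁₀(24.3/2.7) = 93.6 − 19.08 = 74.52 dB.
Σ 10^(L/10) = 3.627e+07 → L_total = 10·log₁₀(3.627e+07) = 75.60 dB.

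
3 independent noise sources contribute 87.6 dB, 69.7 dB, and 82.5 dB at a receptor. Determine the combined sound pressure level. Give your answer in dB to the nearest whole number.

89 dB

Incoherent sources combine by intensity addition: L_total = 10·log₁₀(Σ 10^(L_i/10)).
Σ 10^(L/10) = 10^(87.6/10) + 10^(69.7/10) + 10^(82.5/10) = 7.626e+08.
L_total = 10·log₁₀(7.626e+08) = 88.82 dB.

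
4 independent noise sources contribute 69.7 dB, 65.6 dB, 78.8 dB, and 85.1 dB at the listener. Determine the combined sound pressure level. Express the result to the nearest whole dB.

86 dB

Incoherent sources combine by intensity addition: L_total = 10·log₁₀(Σ 10^(L_i/10)).
Σ 10^(L/10) = 10^(69.7/10) + 10^(65.6/10) + 10^(78.8/10) + 10^(85.1/10) = 4.124e+08.
L_total = 10·log₁₀(4.124e+08) = 86.15 dB.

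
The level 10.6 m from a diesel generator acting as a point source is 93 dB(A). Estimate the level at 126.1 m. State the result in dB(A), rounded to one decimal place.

71.5 dB(A)

For a point source, L₂ = L₁ − 20·log₁₀(r₂/r₁).
L₂ = 93 − 20·log₁₀(126.1/10.6) = 93 − 21.508 = 71.49 dB(A).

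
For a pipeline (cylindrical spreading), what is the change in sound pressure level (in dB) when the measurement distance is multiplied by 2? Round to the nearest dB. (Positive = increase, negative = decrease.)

-3 dB

With cylindrical spreading the level changes by −10·log₁₀(r₂/r₁).
ΔL = −10·log₁₀(2) = -3.01 dB.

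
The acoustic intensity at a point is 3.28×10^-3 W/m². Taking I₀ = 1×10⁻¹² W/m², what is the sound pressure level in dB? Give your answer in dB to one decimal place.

L = 10·log₁₀(I/I₀) = 10·log₁₀(3.28×10^-3/10⁻¹²) = 10·log₁₀(3.28×10^9).
L = 10·(0.5159 + 9) = 95.16 dB.

95.2 dB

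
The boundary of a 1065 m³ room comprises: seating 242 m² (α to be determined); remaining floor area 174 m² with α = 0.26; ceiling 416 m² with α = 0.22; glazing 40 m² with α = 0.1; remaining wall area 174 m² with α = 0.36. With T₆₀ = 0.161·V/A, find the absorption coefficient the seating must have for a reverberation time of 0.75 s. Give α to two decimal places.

Required total absorption A = 0.161·1065/0.75 = 228.62 m².
Absorption from the other surfaces = 174·0.26 + 416·0.22 + 40·0.1 + 174·0.36 = 203.40 m², so the seating must supply 25.22 m² over 242 m².
α = 25.22/242 = 0.104.

0.10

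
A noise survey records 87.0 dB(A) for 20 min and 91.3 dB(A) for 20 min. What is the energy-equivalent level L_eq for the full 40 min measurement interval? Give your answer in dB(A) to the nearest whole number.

90 dB(A)

The energy average is taken in the linear domain: L_eq = 10·log₁₀[(Σ tᵢ·10^(Lᵢ/10))/T], T = 40 min.
Σ tᵢ·10^(Lᵢ/10) = 20·10^(87.0/10) + 20·10^(91.3/10) = 3.700e+10.
L_eq = 10·log₁₀(3.700e+10/40) = 89.66 dB(A).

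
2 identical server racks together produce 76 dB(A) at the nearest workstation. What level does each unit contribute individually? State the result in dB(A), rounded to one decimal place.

73.0 dB(A)

For N identical incoherent sources L_total = L₁ + 10·log₁₀ N, so L₁ = 76 − 10·log₁₀(2) = 76 − 3.010.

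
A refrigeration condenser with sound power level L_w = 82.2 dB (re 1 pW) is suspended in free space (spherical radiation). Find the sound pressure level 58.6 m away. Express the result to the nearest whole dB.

36 dB

The power spreads over a sphere of area 4π·r², so L_p = L_w − 10·log₁₀(4π·r²).
4π·r² = 4.315e+04 m², 10·log₁₀ of that is 46.350 dB.
L_p = 82.2 − 46.350 = 35.85 dB.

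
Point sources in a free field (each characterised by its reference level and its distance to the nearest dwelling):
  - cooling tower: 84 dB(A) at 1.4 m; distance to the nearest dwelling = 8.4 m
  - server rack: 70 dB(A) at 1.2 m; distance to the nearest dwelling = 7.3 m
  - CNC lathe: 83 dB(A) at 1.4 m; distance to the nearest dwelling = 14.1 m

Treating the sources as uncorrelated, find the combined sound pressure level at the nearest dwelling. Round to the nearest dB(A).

Apply inverse-square spreading to bring every level to the receiver, then sum 10^(L/10).
cooling tower: 84 − 20·log₁₀(8.4/1.4) = 84 − 15.56 = 68.44 dB(A).
server rack: 70 − 20·log₁₀(7.3/1.2) = 70 − 15.68 = 54.32 dB(A).
CNC lathe: 83 − 20·log₁₀(14.1/1.4) = 83 − 20.06 = 62.94 dB(A).
Σ 10^(L/10) = 9.215e+06 → L_total = 10·log₁₀(9.215e+06) = 69.64 dB(A).

70 dB(A)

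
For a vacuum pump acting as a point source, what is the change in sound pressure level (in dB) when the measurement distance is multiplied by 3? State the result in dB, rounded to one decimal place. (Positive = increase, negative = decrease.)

-9.5 dB

With spherical spreading the level changes by −20·log₁₀(r₂/r₁).
ΔL = −20·log₁₀(3) = -9.54 dB.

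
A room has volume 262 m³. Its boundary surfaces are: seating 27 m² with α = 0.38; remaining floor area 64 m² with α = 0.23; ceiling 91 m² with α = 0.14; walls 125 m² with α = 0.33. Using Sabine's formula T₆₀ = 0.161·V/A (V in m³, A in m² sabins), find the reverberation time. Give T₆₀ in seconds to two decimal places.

0.53 s

Total absorption A = 27·0.38 + 64·0.23 + 91·0.14 + 125·0.33 = 78.97 m² sabins.
T₆₀ = 0.161·V/A = 0.161·262/78.97 = 0.534 s.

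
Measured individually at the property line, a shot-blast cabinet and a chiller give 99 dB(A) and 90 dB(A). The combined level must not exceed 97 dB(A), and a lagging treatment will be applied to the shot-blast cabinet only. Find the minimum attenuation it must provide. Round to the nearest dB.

3 dB

Everything except the shot-blast cabinet sums to 10^(90/10) = 1.000e+09 in linear terms, 90.00 dB(A).
To meet 97 dB(A) overall, the treated shot-blast cabinet may contribute at most 10^(97/10) − 1.000e+09 = 4.012e+09, i.e. 96.03 dB(A).
Required insertion loss = 99 − 96.03 = 2.97 dB.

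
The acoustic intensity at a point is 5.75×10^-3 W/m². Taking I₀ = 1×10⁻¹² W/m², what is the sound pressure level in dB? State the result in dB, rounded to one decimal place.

L = 10·log₁₀(I/I₀) = 10·log₁₀(5.75×10^-3/10⁻¹²) = 10·log₁₀(5.75×10^9).
L = 10·(0.7597 + 9) = 97.60 dB.

97.6 dB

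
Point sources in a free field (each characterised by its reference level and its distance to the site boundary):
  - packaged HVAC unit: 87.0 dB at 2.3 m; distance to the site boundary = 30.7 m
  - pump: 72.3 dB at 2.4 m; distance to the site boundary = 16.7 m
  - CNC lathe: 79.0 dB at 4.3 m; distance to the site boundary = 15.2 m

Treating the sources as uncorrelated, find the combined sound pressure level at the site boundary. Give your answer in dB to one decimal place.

69.8 dB

Propagate each source to the receiver with L = L_ref − 20·log₁₀(r/r_ref), then add intensities.
packaged HVAC unit: 87.0 − 20·log₁₀(30.7/2.3) = 87.0 − 22.51 = 64.49 dB.
pump: 72.3 − 20·log₁₀(16.7/2.4) = 72.3 − 16.85 = 55.45 dB.
CNC lathe: 79.0 − 20·log₁₀(15.2/4.3) = 79.0 − 10.97 = 68.03 dB.
Σ 10^(L/10) = 9.521e+06 → L_total = 10·log₁₀(9.521e+06) = 69.79 dB.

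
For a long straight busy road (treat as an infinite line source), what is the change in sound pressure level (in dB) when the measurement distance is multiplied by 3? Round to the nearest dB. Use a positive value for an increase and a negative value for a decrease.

A line source loses 3 dB per doubling of distance; generally ΔL = −10·log₁₀(r₂/r₁).
ΔL = −10·log₁₀(3) = -4.77 dB.

-5 dB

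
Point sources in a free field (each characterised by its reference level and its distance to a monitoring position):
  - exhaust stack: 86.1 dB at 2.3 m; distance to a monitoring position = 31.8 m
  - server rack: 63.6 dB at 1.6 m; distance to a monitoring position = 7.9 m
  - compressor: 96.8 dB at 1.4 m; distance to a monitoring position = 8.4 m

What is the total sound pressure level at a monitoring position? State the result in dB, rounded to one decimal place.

81.3 dB

First find each source's level at the receiver (point-source: −20·log₁₀(r/r_ref)), then combine on an intensity basis.
exhaust stack: 86.1 − 20·log₁₀(31.8/2.3) = 86.1 − 22.81 = 63.29 dB.
server rack: 63.6 − 20·log₁₀(7.9/1.6) = 63.6 − 13.87 = 49.73 dB.
compressor: 96.8 − 20·log₁₀(8.4/1.4) = 96.8 − 15.56 = 81.24 dB.
Σ 10^(L/10) = 1.352e+08 → L_total = 10·log₁₀(1.352e+08) = 81.31 dB.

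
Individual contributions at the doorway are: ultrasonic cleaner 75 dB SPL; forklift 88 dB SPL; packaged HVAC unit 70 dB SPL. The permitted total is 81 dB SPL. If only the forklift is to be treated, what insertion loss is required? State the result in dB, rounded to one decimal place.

The untreated sources together contribute 10^(75/10) + 10^(70/10) = 4.162e+07, i.e. 76.19 dB SPL.
The limit corresponds to 10^(81/10) = 1.259e+08; subtracting the fixed part leaves 8.427e+07 for the forklift, i.e. 79.26 dB SPL.
So the forklift must be reduced from 88 to 79.26 dB SPL: IL = 8.74 dB.

8.7 dB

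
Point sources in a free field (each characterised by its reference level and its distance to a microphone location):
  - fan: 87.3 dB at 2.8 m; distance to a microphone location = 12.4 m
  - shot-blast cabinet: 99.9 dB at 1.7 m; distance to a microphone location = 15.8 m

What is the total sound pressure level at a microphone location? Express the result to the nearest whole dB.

81 dB

Apply inverse-square spreading to bring every level to the receiver, then sum 10^(L/10).
fan: 87.3 − 20·log₁₀(12.4/2.8) = 87.3 − 12.93 = 74.37 dB.
shot-blast cabinet: 99.9 − 20·log₁₀(15.8/1.7) = 99.9 − 19.36 = 80.54 dB.
Σ 10^(L/10) = 1.405e+08 → L_total = 10·log₁₀(1.405e+08) = 81.48 dB.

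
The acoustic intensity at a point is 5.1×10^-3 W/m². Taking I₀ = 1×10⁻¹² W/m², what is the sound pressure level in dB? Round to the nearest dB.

97 dB

Dividing by I₀ shifts the exponent by 12: I/I₀ = 5.1×10^9.
L = 10·(0.7076 + 9) = 97.08 dB.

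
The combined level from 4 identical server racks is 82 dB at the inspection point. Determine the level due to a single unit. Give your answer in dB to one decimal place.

76.0 dB

For N identical incoherent sources L_total = L₁ + 10·log₁₀ N, so L₁ = 82 − 10·log₁₀(4) = 82 − 6.021.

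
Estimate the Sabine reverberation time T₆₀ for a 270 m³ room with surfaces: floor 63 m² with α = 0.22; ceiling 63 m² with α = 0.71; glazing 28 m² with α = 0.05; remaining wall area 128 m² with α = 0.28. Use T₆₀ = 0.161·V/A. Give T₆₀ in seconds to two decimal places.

Summing Sᵢαᵢ: 63·0.22 + 63·0.71 + 28·0.05 + 128·0.28 = 95.83 m².
T₆₀ = 0.161 × 270 / 95.83 = 0.454 s.

0.45 s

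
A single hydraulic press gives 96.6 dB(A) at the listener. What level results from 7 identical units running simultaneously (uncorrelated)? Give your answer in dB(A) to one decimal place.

105.1 dB(A)

L_total = L₁ + 10·log₁₀ N for N identical incoherent sources.
L_total = 96.6 + 10·log₁₀(7) = 96.6 + 8.451 = 105.05 dB(A).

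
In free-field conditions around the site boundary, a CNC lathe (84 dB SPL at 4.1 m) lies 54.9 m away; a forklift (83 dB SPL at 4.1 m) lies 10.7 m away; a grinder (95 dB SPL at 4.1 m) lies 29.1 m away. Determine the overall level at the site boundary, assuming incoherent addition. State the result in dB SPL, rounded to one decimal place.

79.7 dB SPL

Propagate each source to the receiver with L = L_ref − 20·log₁₀(r/r_ref), then add intensities.
CNC lathe: 84 − 20·log₁₀(54.9/4.1) = 84 − 22.54 = 61.46 dB SPL.
forklift: 83 − 20·log₁₀(10.7/4.1) = 83 − 8.33 = 74.67 dB SPL.
grinder: 95 − 20·log₁₀(29.1/4.1) = 95 − 17.02 = 77.98 dB SPL.
Σ 10^(L/10) = 9.347e+07 → L_total = 10·log₁₀(9.347e+07) = 79.71 dB SPL.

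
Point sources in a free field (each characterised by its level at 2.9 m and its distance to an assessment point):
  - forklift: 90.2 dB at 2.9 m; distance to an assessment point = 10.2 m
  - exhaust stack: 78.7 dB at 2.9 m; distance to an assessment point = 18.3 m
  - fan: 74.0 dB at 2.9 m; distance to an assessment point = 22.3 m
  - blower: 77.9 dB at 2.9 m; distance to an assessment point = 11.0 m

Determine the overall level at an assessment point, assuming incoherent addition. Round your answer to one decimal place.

Apply inverse-square spreading to bring every level to the receiver, then sum 10^(L/10).
forklift: 90.2 − 20·log₁₀(10.2/2.9) = 90.2 − 10.92 = 79.28 dB.
exhaust stack: 78.7 − 20·log₁₀(18.3/2.9) = 78.7 − 16.00 = 62.70 dB.
fan: 74.0 − 20·log₁₀(22.3/2.9) = 74.0 − 17.72 = 56.28 dB.
blower: 77.9 − 20·log₁₀(11.0/2.9) = 77.9 − 11.58 = 66.32 dB.
Σ 10^(L/10) = 9.122e+07 → L_total = 10·log₁₀(9.122e+07) = 79.60 dB.

79.6 dB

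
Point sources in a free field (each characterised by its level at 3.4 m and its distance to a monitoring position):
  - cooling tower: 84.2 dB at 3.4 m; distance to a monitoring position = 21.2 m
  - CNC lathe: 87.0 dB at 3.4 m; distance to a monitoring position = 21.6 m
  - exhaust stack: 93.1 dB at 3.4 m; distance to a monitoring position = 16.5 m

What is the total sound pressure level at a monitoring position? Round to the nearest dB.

80 dB

Propagate each source to the receiver with L = L_ref − 20·log₁₀(r/r_ref), then add intensities.
cooling tower: 84.2 − 20·log₁₀(21.2/3.4) = 84.2 − 15.90 = 68.30 dB.
CNC lathe: 87.0 − 20·log₁₀(21.6/3.4) = 87.0 − 16.06 = 70.94 dB.
exhaust stack: 93.1 − 20·log₁₀(16.5/3.4) = 93.1 − 13.72 = 79.38 dB.
Σ 10^(L/10) = 1.059e+08 → L_total = 10·log₁₀(1.059e+08) = 80.25 dB.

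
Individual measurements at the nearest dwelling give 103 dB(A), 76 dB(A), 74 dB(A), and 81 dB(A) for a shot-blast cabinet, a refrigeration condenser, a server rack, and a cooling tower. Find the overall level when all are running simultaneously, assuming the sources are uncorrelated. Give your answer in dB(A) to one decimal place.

103.0 dB(A)

Incoherent sources combine by intensity addition: L_total = 10·log₁₀(Σ 10^(L_i/10)).
Σ 10^(L/10) = 10^(103/10) + 10^(76/10) + 10^(74/10) + 10^(81/10) = 2.014e+10.
L_total = 10·log₁₀(2.014e+10) = 103.04 dB(A).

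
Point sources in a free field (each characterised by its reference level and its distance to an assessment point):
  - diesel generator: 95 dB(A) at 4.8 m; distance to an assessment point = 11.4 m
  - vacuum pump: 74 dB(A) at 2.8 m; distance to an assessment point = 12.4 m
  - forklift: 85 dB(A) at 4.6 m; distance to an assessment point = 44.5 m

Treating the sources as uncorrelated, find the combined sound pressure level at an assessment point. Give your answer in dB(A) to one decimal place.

First find each source's level at the receiver (point-source: −20·log₁₀(r/r_ref)), then combine on an intensity basis.
diesel generator: 95 − 20·log₁₀(11.4/4.8) = 95 − 7.51 = 87.49 dB(A).
vacuum pump: 74 − 20·log₁₀(12.4/2.8) = 74 − 12.93 = 61.07 dB(A).
forklift: 85 − 20·log₁₀(44.5/4.6) = 85 − 19.71 = 65.29 dB(A).
Σ 10^(L/10) = 5.653e+08 → L_total = 10·log₁₀(5.653e+08) = 87.52 dB(A).

87.5 dB(A)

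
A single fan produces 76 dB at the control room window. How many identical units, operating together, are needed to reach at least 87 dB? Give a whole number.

13

Need L₁ + 10·log₁₀ N ≥ 87, i.e. log₁₀ N ≥ 1.10.
N ≥ 10^(11.0/10) = 12.589, so N = 13.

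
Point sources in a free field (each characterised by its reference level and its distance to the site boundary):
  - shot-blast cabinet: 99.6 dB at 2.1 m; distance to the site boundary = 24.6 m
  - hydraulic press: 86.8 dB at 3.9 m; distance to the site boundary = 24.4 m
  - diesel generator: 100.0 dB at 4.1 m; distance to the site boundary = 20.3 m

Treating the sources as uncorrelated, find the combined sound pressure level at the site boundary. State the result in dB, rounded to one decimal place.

86.9 dB

Apply inverse-square spreading to bring every level to the receiver, then sum 10^(L/10).
shot-blast cabinet: 99.6 − 20·log₁₀(24.6/2.1) = 99.6 − 21.37 = 78.23 dB.
hydraulic press: 86.8 − 20·log₁₀(24.4/3.9) = 86.8 − 15.93 = 70.87 dB.
diesel generator: 100.0 − 20·log₁₀(20.3/4.1) = 100.0 − 13.89 = 86.11 dB.
Σ 10^(L/10) = 4.866e+08 → L_total = 10·log₁₀(4.866e+08) = 86.87 dB.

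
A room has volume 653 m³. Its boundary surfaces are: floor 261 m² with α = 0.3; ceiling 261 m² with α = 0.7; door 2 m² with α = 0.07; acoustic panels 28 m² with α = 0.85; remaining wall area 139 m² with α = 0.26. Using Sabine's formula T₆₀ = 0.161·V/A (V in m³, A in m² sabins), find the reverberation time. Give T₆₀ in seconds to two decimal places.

Total absorption A = 261·0.3 + 261·0.7 + 2·0.07 + 28·0.85 + 139·0.26 = 321.08 m² sabins.
T₆₀ = 0.161 × 653 / 321.08 = 0.327 s.

0.33 s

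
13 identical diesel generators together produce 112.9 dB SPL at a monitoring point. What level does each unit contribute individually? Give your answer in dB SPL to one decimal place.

101.8 dB SPL

13 equal contributions raise the level by 10·log₁₀ 13 = 11.139 dB, so each unit alone gives 112.9 − 11.139.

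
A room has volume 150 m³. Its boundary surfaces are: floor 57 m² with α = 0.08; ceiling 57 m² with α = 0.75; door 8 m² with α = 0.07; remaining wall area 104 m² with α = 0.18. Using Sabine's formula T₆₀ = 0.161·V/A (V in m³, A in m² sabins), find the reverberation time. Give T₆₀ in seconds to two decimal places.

0.36 s

Total absorption A = 57·0.08 + 57·0.75 + 8·0.07 + 104·0.18 = 66.59 m² sabins.
T₆₀ = 0.161·V/A = 0.161·150/66.59 = 0.363 s.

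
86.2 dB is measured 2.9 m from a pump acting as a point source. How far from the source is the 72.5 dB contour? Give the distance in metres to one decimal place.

Point-source spreading drops the level by 20·log₁₀(r₂/r₁); inverting, r₂/r₁ = 10^(ΔL/20).
r₂ = 2.9·10^((86.2−72.5)/20) = 2.9·10^(13.7/20) = 14.04 m.

14.0 m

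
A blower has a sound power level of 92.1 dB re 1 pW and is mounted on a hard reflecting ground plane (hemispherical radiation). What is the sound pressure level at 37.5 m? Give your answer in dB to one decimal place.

L_p = L_w − 10·log₁₀(2π·r²) with r = 37.5 m.
2π·r² = 8836 m², 10·log₁₀ of that is 39.462 dB.
L_p = 92.1 − 39.462 = 52.64 dB.

52.6 dB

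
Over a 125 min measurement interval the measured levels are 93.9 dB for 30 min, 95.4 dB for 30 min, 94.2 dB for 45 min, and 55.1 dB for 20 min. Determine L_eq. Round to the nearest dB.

L_eq = 10·log₁₀[(1/T)·Σ tᵢ·10^(Lᵢ/10)] with T = 125 min.
Σ tᵢ·10^(Lᵢ/10) = 30·10^(93.9/10) + 30·10^(95.4/10) + 45·10^(94.2/10) + 20·10^(55.1/10) = 2.960e+11.
L_eq = 10·log₁₀(2.960e+11/125) = 93.74 dB.

94 dB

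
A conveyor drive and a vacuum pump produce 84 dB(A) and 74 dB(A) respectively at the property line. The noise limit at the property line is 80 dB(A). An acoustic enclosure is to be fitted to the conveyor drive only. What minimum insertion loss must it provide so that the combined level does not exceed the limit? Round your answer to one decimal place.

Everything except the conveyor drive sums to 10^(74/10) = 2.512e+07 in linear terms, 74.00 dB(A).
To meet 80 dB(A) overall, the treated conveyor drive may contribute at most 10^(80/10) − 2.512e+07 = 7.488e+07, i.e. 78.74 dB(A).
Required insertion loss = 84 − 78.74 = 5.26 dB.

5.3 dB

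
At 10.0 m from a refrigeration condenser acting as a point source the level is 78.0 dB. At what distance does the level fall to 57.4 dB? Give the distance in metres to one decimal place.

Point-source spreading drops the level by 20·log₁₀(r₂/r₁); inverting, r₂/r₁ = 10^(ΔL/20).
r₂ = 10.0·10^((78.0−57.4)/20) = 10.0·10^(20.6/20) = 107.15 m.

107.2 m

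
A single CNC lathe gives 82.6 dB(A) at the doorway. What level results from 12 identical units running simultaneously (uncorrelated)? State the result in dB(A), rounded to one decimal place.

With 12 equal, uncorrelated contributions the intensity is 12× that of one unit, giving a rise of 10·log₁₀ 12.
L_total = 82.6 + 10·log₁₀(12) = 82.6 + 10.792 = 93.39 dB(A).

93.4 dB(A)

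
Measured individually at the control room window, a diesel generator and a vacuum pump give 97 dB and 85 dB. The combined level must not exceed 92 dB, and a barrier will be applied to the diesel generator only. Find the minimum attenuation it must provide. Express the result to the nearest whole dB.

The untreated sources together contribute 10^(85/10) = 3.162e+08, i.e. 85.00 dB.
To meet 92 dB overall, the treated diesel generator may contribute at most 10^(92/10) − 3.162e+08 = 1.269e+09, i.e. 91.03 dB.
Required insertion loss = 97 − 91.03 = 5.97 dB.

6 dB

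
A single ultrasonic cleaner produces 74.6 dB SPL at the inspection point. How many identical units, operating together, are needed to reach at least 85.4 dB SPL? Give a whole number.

13

The shortfall is 85.4 − 74.6 = 10.8 dB, and N units add 10·log₁₀ N, so need 10·log₁₀ N ≥ 10.8.
N ≥ 10^(10.8/10) = 12.023, so N = 13.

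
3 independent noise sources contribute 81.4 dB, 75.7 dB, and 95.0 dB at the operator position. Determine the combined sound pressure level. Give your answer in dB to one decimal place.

Incoherent sources combine by intensity addition: L_total = 10·log₁₀(Σ 10^(L_i/10)).
Σ 10^(L/10) = 10^(81.4/10) + 10^(75.7/10) + 10^(95.0/10) = 3.337e+09.
L_total = 10·log₁₀(3.337e+09) = 95.23 dB.

95.2 dB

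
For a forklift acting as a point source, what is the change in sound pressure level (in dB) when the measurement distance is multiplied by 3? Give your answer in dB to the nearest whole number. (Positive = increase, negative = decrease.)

With spherical spreading the level changes by −20·log₁₀(r₂/r₁).
ΔL = −20·log₁₀(3) = -9.54 dB.

-10 dB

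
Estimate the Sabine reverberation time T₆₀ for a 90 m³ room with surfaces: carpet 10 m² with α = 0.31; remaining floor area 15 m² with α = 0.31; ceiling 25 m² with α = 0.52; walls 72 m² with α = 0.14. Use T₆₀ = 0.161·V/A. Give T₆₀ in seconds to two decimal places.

0.47 s

A = Σ Sᵢαᵢ = 10·0.31 + 15·0.31 + 25·0.52 + 72·0.14 = 30.83 m².
T₆₀ = 0.161·V/A = 0.161·90/30.83 = 0.470 s.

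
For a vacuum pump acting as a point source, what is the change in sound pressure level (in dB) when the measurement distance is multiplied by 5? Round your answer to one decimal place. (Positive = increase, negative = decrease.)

-14.0 dB

Point-source spreading: ΔL = −20·log₁₀(r₂/r₁).
ΔL = −20·log₁₀(5) = -13.98 dB.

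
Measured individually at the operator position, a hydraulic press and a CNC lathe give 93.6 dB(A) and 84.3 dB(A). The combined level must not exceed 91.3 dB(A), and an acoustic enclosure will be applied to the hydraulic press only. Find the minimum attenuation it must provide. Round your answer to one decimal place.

Fixed contribution from the other source: Σ 10^(L/10) = 10^(84.3/10) = 2.692e+08 (84.30 dB(A)).
The limit corresponds to 10^(91.3/10) = 1.349e+09; subtracting the fixed part leaves 1.080e+09 for the hydraulic press, i.e. 90.33 dB(A).
Required insertion loss = 93.6 − 90.33 = 3.27 dB.

3.3 dB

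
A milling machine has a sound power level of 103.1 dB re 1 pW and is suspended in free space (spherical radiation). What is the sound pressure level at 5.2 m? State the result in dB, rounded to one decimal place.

77.8 dB

The power spreads over a sphere of area 4π·r², so L_p = L_w − 10·log₁₀(4π·r²).
4π·r² = 339.8 m², 10·log₁₀ of that is 25.312 dB.
L_p = 103.1 − 25.312 = 77.79 dB.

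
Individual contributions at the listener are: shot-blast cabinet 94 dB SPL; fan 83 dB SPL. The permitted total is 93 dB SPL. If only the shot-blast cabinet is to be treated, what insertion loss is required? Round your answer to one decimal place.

The untreated sources together contribute 10^(83/10) = 1.995e+08, i.e. 83.00 dB SPL.
To meet 93 dB SPL overall, the treated shot-blast cabinet may contribute at most 10^(93/10) − 1.995e+08 = 1.796e+09, i.e. 92.54 dB SPL.
So the shot-blast cabinet must be reduced from 94 to 92.54 dB SPL: IL = 1.46 dB.

1.5 dB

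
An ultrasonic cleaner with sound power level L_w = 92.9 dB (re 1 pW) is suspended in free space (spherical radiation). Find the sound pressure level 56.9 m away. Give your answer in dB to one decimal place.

46.8 dB

L_p = L_w − 10·log₁₀(4π·r²) with r = 56.9 m.
4π·r² = 4.069e+04 m², 10·log₁₀ of that is 46.094 dB.
L_p = 92.9 − 46.094 = 46.81 dB.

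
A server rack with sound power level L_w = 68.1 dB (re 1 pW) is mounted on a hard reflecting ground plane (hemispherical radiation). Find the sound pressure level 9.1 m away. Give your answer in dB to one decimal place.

40.9 dB

L_p = L_w − 10·log₁₀(2π·r²) with r = 9.1 m.
2π·r² = 520.3 m², 10·log₁₀ of that is 27.163 dB.
L_p = 68.1 − 27.163 = 40.94 dB.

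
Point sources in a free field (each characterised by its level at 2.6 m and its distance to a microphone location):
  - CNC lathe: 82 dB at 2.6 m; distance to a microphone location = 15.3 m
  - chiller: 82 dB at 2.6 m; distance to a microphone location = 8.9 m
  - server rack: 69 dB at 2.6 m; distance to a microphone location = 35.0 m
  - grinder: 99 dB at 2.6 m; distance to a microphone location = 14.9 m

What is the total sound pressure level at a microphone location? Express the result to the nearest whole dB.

84 dB

Propagate each source to the receiver with L = L_ref − 20·log₁₀(r/r_ref), then add intensities.
CNC lathe: 82 − 20·log₁₀(15.3/2.6) = 82 − 15.39 = 66.61 dB.
chiller: 82 − 20·log₁₀(8.9/2.6) = 82 − 10.69 = 71.31 dB.
server rack: 69 − 20·log₁₀(35.0/2.6) = 69 − 22.58 = 46.42 dB.
grinder: 99 − 20·log₁₀(14.9/2.6) = 99 − 15.16 = 83.84 dB.
Σ 10^(L/10) = 2.600e+08 → L_total = 10·log₁₀(2.600e+08) = 84.15 dB.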